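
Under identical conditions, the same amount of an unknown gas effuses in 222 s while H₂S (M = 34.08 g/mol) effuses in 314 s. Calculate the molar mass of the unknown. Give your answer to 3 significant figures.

Since effusion rate ∝ 1/√M, t_X/t_H₂S = √(M_X/M_H₂S).
222/314 = 0.7070 = √(M_X/34.08)
M_X = 34.08 × 0.7070² = 34.08 × 0.4999 = 17.0 g/mol

17.0 g/mol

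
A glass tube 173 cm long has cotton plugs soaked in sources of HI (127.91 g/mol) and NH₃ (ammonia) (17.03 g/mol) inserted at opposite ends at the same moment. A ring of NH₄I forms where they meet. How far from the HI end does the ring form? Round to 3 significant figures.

In equal time, each gas travels a distance ∝ its rate ∝ 1/√M, so d_HI/d_NH₃ = √(M_NH₃/M_HI) = √(17.03/127.91) = 0.3649.
With d_HI + d_NH₃ = 173 cm, d_NH₃ = 173/(1 + 0.3649) = 126.8 cm.
d_HI = 173 − 126.8 = 46.2 cm.

46.2 cm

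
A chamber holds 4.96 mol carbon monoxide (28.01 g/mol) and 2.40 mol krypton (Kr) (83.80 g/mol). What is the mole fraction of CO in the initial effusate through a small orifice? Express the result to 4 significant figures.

Rate_i ∝ x_i/√M_i (Graham's law weighted by mole fraction), so the effusate composition follows n_i/√M_i.
So x_CO in the escaping gas = (n_CO/√M_CO) / Σ(n_i/√M_i)
= (4.96/√28.01) / (4.96/√28.01 + 2.40/√83.80) = 0.9372/(0.9372 + 0.2622) = 0.7814.

0.7814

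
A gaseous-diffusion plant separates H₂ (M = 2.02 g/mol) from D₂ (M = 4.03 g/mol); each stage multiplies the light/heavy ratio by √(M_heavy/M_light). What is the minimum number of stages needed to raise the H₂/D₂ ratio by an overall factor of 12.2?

Per stage α = (4.03/2.02)^(1/2) = 1.99505^0.5, giving ln α = 0.3453.
Need α^N ≥ 12.2 ⇒ N ≥ ln(12.2) / ln α = 2.501 / 0.3453 = 7.24.
Minimum whole number of stages: N = 8.

8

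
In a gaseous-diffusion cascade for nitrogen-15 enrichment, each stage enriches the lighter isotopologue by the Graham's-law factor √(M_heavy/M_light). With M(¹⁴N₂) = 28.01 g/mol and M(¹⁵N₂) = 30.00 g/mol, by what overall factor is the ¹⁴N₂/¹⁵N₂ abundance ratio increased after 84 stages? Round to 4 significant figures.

17.86

Overall factor = α^84 with α = √(30.00/28.01), i.e. (30.00/28.01)^(84/2).
= 1.07105^42 = 17.86.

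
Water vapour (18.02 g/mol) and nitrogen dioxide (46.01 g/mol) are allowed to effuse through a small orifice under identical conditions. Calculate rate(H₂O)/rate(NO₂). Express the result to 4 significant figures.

Since effusion rate ∝ 1/√M, rate_H₂O/rate_NO₂ = √(M_NO₂/M_H₂O) = √(46.01/18.02) = √2.553 = 1.598.

1.598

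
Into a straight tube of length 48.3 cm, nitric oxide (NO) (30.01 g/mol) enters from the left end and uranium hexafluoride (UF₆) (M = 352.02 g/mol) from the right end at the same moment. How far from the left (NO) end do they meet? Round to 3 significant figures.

37.4 cm

Graham's law gives d_NO/d_UF₆ = rate_NO/rate_UF₆ = √(M_UF₆/M_NO) = √(352.02/30.01) = 3.425.
With d_NO + d_UF₆ = 48.3 cm, d_UF₆ = 48.3/(1 + 3.425) = 10.92 cm.
d_NO = 48.3 − 10.92 = 37.4 cm.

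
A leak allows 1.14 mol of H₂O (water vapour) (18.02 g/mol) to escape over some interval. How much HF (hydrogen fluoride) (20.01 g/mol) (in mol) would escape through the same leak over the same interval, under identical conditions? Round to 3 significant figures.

1.08 mol

By Graham's law, rate_HF/rate_H₂O = √(M_H₂O/M_HF) = √(18.02/20.01) = √0.9005 = 0.9490.
So the amount for HF is 1.14 × 0.9490 = 1.08 mol.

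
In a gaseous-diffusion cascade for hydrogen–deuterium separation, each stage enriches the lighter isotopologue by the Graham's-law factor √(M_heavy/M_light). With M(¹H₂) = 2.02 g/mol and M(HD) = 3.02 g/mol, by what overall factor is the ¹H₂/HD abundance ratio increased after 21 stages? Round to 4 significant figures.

68.22

Overall factor = α^21 with α = √(3.02/2.02), i.e. (3.02/2.02)^(21/2).
= 1.49505^(21/2) = 68.22.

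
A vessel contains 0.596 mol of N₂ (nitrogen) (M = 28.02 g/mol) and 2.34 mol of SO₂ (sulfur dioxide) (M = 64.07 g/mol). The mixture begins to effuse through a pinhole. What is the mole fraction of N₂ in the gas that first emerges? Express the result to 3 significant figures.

Each component's effusion rate ∝ (its partial pressure)·(1/√M) ∝ n_i/√M_i.
Mole fraction of N₂ in the effusate = (n_N₂/√M_N₂) / (n_N₂/√M_N₂ + n_SO₂/√M_SO₂)
= (0.596/√28.02) / (0.596/√28.02 + 2.34/√64.07) = 0.1126/(0.1126 + 0.2923) = 0.278.

0.278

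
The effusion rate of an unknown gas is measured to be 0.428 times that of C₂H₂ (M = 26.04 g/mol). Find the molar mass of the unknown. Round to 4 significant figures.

142.2 g/mol

By Graham's law, rate_X/rate_C₂H₂ = √(M_C₂H₂/M_X).
0.428 = √(26.04/M_X)
M_X = 26.04 / 0.428² = 26.04 / 0.1832 = 142.2 g/mol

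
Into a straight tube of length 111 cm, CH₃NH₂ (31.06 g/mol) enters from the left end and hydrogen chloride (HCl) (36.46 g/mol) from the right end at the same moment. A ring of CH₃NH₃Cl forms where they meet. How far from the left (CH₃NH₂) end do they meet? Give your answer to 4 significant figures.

The fronts meet when d_CH₃NH₂ + d_HCl = L with d_CH₃NH₂/d_HCl = √(M_HCl/M_CH₃NH₂) (Graham's law). Here √(M_HCl/M_CH₃NH₂) = √(36.46/31.06) = 1.083.
With d_CH₃NH₂ + d_HCl = 111 cm, d_HCl = 111/(1 + 1.083) = 53.28 cm.
d_CH₃NH₂ = 111 − 53.28 = 57.72 cm.

57.72 cm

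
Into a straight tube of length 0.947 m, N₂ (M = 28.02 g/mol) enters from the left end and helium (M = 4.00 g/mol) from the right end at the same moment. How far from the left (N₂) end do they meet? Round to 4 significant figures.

0.2597 m

Graham's law gives d_N₂/d_He = rate_N₂/rate_He = √(M_He/M_N₂) = √(4.00/28.02) = 0.3778.
With d_N₂ + d_He = 0.947 m, d_He = 0.947/(1 + 0.3778) = 0.6873 m.
d_N₂ = 0.947 − 0.6873 = 0.2597 m.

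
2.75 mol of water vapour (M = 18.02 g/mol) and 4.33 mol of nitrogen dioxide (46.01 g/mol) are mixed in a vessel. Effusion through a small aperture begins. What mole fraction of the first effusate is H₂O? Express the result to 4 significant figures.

0.5037

Rate_i ∝ x_i/√M_i (Graham's law weighted by mole fraction), so the effusate composition follows n_i/√M_i.
x_H₂O(eff) = (n_H₂O/√M_H₂O) / (n_H₂O/√M_H₂O + n_NO₂/√M_NO₂)
= (2.75/√18.02) / (2.75/√18.02 + 4.33/√46.01) = 0.6478/(0.6478 + 0.6384) = 0.5037.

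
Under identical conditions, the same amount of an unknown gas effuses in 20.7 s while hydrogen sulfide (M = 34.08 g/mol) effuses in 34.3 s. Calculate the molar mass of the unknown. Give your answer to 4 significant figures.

Graham's law gives t_X/t_H₂S = √(M_X/M_H₂S).
20.7/34.3 = 0.6035 = √(M_X/34.08)
M_X = 34.08 × 0.6035² = 34.08 × 0.3642 = 12.41 g/mol

12.41 g/mol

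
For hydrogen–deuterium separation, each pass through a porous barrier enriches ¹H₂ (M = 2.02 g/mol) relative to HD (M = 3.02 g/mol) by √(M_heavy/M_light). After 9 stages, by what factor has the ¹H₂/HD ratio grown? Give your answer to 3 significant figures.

Each stage multiplies the ratio by α = √(3.02/2.02), so after 9 stages the overall factor is α^9 = (3.02/2.02)^(9/2).
= 1.49505^(9/2) = 6.11.

6.11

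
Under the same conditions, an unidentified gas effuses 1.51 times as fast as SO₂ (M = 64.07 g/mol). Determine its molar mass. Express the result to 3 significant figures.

Graham's law gives rate_X/rate_SO₂ = √(M_SO₂/M_X).
1.51 = √(64.07/M_X)
M_X = 64.07 / 1.51² = 64.07 / 2.280 = 28.1 g/mol

28.1 g/mol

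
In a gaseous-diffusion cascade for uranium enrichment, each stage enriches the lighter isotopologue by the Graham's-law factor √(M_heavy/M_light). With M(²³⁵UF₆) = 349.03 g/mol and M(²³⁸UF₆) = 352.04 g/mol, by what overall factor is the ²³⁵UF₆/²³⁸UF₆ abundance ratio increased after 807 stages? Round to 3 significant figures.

Each stage multiplies the ratio by α = √(352.04/349.03), so after 807 stages the overall factor is α^807 = (352.04/349.03)^(807/2).
= 1.00862^(807/2) = 32.0.

32.0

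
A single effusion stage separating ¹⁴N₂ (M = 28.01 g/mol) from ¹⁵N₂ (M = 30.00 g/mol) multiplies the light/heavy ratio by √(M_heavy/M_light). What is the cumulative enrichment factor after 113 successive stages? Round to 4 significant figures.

The single-stage factor is √(M_heavy/M_light), so 113 stages give [√(30.00/28.01)]^113 = (30.00/28.01)^(113/2).
= 1.07105^(113/2) = 48.32.

48.32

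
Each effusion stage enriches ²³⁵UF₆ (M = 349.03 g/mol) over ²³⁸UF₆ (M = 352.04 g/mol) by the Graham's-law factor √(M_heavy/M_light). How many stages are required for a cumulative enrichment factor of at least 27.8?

Single-stage factor α = √(352.04/349.03), so ln α = ½ ln(1.00862) = 0.004293.
Need α^N ≥ 27.8 ⇒ N ≥ ln(27.8) / ln α = 3.325 / 0.004293 = 774.44.
So at least 775 stages are needed.

775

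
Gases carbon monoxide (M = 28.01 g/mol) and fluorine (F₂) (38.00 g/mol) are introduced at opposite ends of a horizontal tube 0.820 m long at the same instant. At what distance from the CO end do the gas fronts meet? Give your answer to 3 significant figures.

The fronts meet when d_CO + d_F₂ = L with d_CO/d_F₂ = √(M_F₂/M_CO) (Graham's law). Here √(M_F₂/M_CO) = √(38.00/28.01) = 1.165.
With d_CO + d_F₂ = 0.820 m, d_F₂ = 0.820/(1 + 1.165) = 0.3788 m.
d_CO = 0.820 − 0.3788 = 0.441 m.

0.441 m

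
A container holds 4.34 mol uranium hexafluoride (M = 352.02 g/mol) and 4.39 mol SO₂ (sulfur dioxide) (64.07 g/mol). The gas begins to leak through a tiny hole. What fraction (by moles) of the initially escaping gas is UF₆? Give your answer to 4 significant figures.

Each component's effusion rate ∝ (its partial pressure)·(1/√M) ∝ n_i/√M_i.
x_UF₆(eff) = (n_UF₆/√M_UF₆) / (n_UF₆/√M_UF₆ + n_SO₂/√M_SO₂)
= (4.34/√352.02) / (4.34/√352.02 + 4.39/√64.07) = 0.2313/(0.2313 + 0.5485) = 0.2966.

0.2966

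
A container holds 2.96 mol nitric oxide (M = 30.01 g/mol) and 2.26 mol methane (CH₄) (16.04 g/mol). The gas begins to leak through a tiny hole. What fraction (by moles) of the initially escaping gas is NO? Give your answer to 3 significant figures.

Effusion rate of each component ∝ n_i/√M_i (partial pressure × 1/√M).
So x_NO in the escaping gas = (n_NO/√M_NO) / Σ(n_i/√M_i)
= (2.96/√30.01) / (2.96/√30.01 + 2.26/√16.04) = 0.5403/(0.5403 + 0.5643) = 0.489.

0.489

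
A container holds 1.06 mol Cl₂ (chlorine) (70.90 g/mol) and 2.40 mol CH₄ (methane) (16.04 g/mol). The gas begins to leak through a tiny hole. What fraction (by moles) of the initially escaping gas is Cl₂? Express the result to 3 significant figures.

Rate_i ∝ x_i/√M_i (Graham's law weighted by mole fraction), so the effusate composition follows n_i/√M_i.
Mole fraction of Cl₂ in the effusate = (n_Cl₂/√M_Cl₂) / (n_Cl₂/√M_Cl₂ + n_CH₄/√M_CH₄)
= (1.06/√70.90) / (1.06/√70.90 + 2.40/√16.04) = 0.1259/(0.1259 + 0.5993) = 0.174.

0.174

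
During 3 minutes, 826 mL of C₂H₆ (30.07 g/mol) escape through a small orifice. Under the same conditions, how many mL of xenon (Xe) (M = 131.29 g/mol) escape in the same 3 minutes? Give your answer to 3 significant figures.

Since effusion rate ∝ 1/√M, rate_Xe/rate_C₂H₆ = √(M_C₂H₆/M_Xe) = √(30.07/131.29) = √0.2290 = 0.4786.
So the volume for Xe is 826 × 0.4786 = 395 mL.

395 mL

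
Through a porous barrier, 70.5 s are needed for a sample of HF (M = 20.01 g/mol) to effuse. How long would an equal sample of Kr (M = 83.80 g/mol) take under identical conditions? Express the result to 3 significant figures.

Since effusion rate ∝ 1/√M, t_Kr/t_HF = √(M_Kr/M_HF) = √(83.80/20.01) = √4.188 = 2.046.
So the time for Kr is 70.5 × 2.046 = 144 s.

144 s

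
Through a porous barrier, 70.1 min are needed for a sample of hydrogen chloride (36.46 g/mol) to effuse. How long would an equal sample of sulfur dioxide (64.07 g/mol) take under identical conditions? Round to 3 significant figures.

Graham's law gives t_SO₂/t_HCl = √(M_SO₂/M_HCl) = √(64.07/36.46) = √1.757 = 1.326.
So the time for SO₂ is 70.1 × 1.326 = 92.9 min.

92.9 min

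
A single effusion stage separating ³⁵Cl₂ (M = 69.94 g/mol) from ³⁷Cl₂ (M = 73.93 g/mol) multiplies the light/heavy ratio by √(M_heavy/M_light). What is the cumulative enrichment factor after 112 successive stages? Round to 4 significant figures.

22.35

After 112 stages the ratio has grown by (√(73.93/69.94))^112 = (73.93/69.94)^(112/2).
= 1.05705^56 = 22.35.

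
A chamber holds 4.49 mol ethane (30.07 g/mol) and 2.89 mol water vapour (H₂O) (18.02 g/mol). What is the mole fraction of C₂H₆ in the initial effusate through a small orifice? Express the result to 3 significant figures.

Each component's effusion rate ∝ (its partial pressure)·(1/√M) ∝ n_i/√M_i.
Mole fraction of C₂H₆ in the effusate = (n_C₂H₆/√M_C₂H₆) / (n_C₂H₆/√M_C₂H₆ + n_H₂O/√M_H₂O)
= (4.49/√30.07) / (4.49/√30.07 + 2.89/√18.02) = 0.8188/(0.8188 + 0.6808) = 0.546.

0.546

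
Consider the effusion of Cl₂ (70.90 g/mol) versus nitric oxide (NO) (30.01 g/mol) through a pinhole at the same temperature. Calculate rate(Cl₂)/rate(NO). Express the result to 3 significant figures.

Since effusion rate ∝ 1/√M, rate_Cl₂/rate_NO = √(M_NO/M_Cl₂) = √(30.01/70.90) = √0.4233 = 0.651.

0.651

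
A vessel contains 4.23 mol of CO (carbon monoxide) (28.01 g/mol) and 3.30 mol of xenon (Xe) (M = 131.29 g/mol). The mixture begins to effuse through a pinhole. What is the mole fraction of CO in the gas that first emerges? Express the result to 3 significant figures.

Rate_i ∝ x_i/√M_i (Graham's law weighted by mole fraction), so the effusate composition follows n_i/√M_i.
Mole fraction of CO in the effusate = (n_CO/√M_CO) / (n_CO/√M_CO + n_Xe/√M_Xe)
= (4.23/√28.01) / (4.23/√28.01 + 3.30/√131.29) = 0.7993/(0.7993 + 0.2880) = 0.735.

0.735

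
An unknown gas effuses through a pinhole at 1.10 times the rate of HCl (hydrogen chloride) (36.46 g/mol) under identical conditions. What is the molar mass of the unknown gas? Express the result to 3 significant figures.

Using Graham's law: rate_X/rate_HCl = √(M_HCl/M_X).
1.10 = √(36.46/M_X)
M_X = 36.46 / 1.10² = 36.46 / 1.210 = 30.1 g/mol

30.1 g/mol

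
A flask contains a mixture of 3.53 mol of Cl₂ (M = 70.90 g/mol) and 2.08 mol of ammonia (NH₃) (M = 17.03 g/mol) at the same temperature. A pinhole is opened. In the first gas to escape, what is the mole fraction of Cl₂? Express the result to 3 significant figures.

0.454

The effusion rate of species i is ∝ p_i/√M_i ∝ n_i/√M_i.
So x_Cl₂ in the escaping gas = (n_Cl₂/√M_Cl₂) / Σ(n_i/√M_i)
= (3.53/√70.90) / (3.53/√70.90 + 2.08/√17.03) = 0.4192/(0.4192 + 0.5040) = 0.454.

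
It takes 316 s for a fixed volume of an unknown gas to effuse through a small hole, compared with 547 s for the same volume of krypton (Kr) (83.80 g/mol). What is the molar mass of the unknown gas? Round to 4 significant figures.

Using Graham's law: t_X/t_Kr = √(M_X/M_Kr).
316/547 = 0.5777 = √(M_X/83.80)
M_X = 83.80 × 0.5777² = 83.80 × 0.3337 = 27.97 g/mol

27.97 g/mol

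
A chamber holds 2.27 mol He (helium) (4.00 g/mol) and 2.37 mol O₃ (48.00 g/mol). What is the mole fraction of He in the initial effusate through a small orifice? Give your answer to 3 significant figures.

Effusion rate of each component ∝ n_i/√M_i (partial pressure × 1/√M).
So x_He in the escaping gas = (n_He/√M_He) / Σ(n_i/√M_i)
= (2.27/√4.00) / (2.27/√4.00 + 2.37/√48.00) = 1.135/(1.135 + 0.3421) = 0.768.

0.768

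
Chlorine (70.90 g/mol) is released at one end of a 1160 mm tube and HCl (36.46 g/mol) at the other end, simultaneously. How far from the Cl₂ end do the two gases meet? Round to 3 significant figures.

In equal time, each gas travels a distance ∝ its rate ∝ 1/√M, so d_Cl₂/d_HCl = √(M_HCl/M_Cl₂) = √(36.46/70.90) = 0.7171.
With d_Cl₂ + d_HCl = 1160 mm, d_HCl = 1160/(1 + 0.7171) = 675.6 mm.
d_Cl₂ = 1160 − 675.6 = 484 mm.

484 mm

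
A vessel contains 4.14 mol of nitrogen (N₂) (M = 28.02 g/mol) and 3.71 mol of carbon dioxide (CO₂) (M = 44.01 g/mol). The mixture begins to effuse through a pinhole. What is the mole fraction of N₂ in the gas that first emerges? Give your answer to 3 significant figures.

Effusion rate of each component ∝ n_i/√M_i (partial pressure × 1/√M).
Mole fraction of N₂ in the effusate = (n_N₂/√M_N₂) / (n_N₂/√M_N₂ + n_CO₂/√M_CO₂)
= (4.14/√28.02) / (4.14/√28.02 + 3.71/√44.01) = 0.7821/(0.7821 + 0.5592) = 0.583.

0.583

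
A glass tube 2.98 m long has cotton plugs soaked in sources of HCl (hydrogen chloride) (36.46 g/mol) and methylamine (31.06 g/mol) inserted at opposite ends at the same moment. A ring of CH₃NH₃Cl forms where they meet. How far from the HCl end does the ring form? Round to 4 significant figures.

1.430 m

Distances travelled in equal time are proportional to diffusion rates, so d_HCl/d_CH₃NH₂ = √(M_CH₃NH₂/M_HCl) = √(31.06/36.46) = 0.9230.
With d_HCl + d_CH₃NH₂ = 2.98 m, d_CH₃NH₂ = 2.98/(1 + 0.9230) = 1.550 m.
d_HCl = 2.98 − 1.550 = 1.430 m.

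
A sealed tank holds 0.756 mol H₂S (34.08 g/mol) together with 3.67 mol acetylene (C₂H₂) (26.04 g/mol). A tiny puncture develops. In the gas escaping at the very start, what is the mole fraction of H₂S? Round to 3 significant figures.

0.153

The effusion rate of species i is ∝ p_i/√M_i ∝ n_i/√M_i.
So x_H₂S in the escaping gas = (n_H₂S/√M_H₂S) / Σ(n_i/√M_i)
= (0.756/√34.08) / (0.756/√34.08 + 3.67/√26.04) = 0.1295/(0.1295 + 0.7192) = 0.153.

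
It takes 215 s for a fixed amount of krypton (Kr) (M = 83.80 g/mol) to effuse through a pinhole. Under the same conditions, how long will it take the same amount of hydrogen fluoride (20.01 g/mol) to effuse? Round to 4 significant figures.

Since effusion rate ∝ 1/√M, t_HF/t_Kr = √(M_HF/M_Kr) = √(20.01/83.80) = √0.2388 = 0.4887.
So the time for HF is 215 × 0.4887 = 105.1 s.

105.1 s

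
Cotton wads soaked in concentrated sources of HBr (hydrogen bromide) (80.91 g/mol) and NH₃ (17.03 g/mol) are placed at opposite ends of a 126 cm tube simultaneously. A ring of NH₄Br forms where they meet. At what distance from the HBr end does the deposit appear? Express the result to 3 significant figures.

39.6 cm

In equal time, each gas travels a distance ∝ its rate ∝ 1/√M, so d_HBr/d_NH₃ = √(M_NH₃/M_HBr) = √(17.03/80.91) = 0.4588.
With d_HBr + d_NH₃ = 126 cm, d_NH₃ = 126/(1 + 0.4588) = 86.37 cm.
d_HBr = 126 − 86.37 = 39.6 cm.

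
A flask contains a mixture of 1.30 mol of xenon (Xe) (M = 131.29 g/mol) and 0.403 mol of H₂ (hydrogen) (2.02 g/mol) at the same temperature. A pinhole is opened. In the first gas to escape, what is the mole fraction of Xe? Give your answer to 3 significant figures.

Each component's effusion rate ∝ (its partial pressure)·(1/√M) ∝ n_i/√M_i.
So x_Xe in the escaping gas = (n_Xe/√M_Xe) / Σ(n_i/√M_i)
= (1.30/√131.29) / (1.30/√131.29 + 0.403/√2.02) = 0.1135/(0.1135 + 0.2835) = 0.286.

0.286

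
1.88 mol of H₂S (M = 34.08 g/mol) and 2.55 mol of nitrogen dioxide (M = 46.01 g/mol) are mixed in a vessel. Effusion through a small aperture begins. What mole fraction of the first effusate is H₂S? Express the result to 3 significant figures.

Rate_i ∝ x_i/√M_i (Graham's law weighted by mole fraction), so the effusate composition follows n_i/√M_i.
Mole fraction of H₂S in the effusate = (n_H₂S/√M_H₂S) / (n_H₂S/√M_H₂S + n_NO₂/√M_NO₂)
= (1.88/√34.08) / (1.88/√34.08 + 2.55/√46.01) = 0.3220/(0.3220 + 0.3759) = 0.461.

0.461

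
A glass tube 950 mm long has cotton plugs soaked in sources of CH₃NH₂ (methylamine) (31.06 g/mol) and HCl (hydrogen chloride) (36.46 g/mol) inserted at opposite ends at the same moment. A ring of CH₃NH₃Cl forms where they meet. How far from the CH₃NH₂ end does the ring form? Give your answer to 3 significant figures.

494 mm

In equal time, each gas travels a distance ∝ its rate ∝ 1/√M, so d_CH₃NH₂/d_HCl = √(M_HCl/M_CH₃NH₂) = √(36.46/31.06) = 1.083.
With d_CH₃NH₂ + d_HCl = 950 mm, d_HCl = 950/(1 + 1.083) = 456.0 mm.
d_CH₃NH₂ = 950 − 456.0 = 494 mm.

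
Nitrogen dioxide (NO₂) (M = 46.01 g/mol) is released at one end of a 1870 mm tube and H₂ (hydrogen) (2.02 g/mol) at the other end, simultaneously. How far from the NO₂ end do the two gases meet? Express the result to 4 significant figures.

323.9 mm

Distances travelled in equal time are proportional to diffusion rates, so d_NO₂/d_H₂ = √(M_H₂/M_NO₂) = √(2.02/46.01) = 0.2095.
With d_NO₂ + d_H₂ = 1870 mm, d_H₂ = 1870/(1 + 0.2095) = 1546 mm.
d_NO₂ = 1870 − 1546 = 323.9 mm.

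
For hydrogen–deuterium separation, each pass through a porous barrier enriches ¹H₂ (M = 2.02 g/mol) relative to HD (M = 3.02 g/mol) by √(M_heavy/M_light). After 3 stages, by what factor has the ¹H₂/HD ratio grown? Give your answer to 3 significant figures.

After 3 stages the ratio has grown by (√(3.02/2.02))^3 = (3.02/2.02)^(3/2).
= 1.49505^(3/2) = 1.83.

1.83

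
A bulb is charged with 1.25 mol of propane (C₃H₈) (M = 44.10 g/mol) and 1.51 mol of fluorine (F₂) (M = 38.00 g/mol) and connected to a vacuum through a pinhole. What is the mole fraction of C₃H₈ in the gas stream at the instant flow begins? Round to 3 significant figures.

The effusion rate of species i is ∝ p_i/√M_i ∝ n_i/√M_i.
Mole fraction of C₃H₈ in the effusate = (n_C₃H₈/√M_C₃H₈) / (n_C₃H₈/√M_C₃H₈ + n_F₂/√M_F₂)
= (1.25/√44.10) / (1.25/√44.10 + 1.51/√38.00) = 0.1882/(0.1882 + 0.2450) = 0.435.

0.435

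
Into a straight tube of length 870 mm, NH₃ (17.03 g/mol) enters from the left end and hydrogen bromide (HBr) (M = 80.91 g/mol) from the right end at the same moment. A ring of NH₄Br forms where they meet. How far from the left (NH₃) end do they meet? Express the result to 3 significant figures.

596 mm

Graham's law gives d_NH₃/d_HBr = rate_NH₃/rate_HBr = √(M_HBr/M_NH₃) = √(80.91/17.03) = 2.180.
With d_NH₃ + d_HBr = 870 mm, d_HBr = 870/(1 + 2.180) = 273.6 mm.
d_NH₃ = 870 − 273.6 = 596 mm.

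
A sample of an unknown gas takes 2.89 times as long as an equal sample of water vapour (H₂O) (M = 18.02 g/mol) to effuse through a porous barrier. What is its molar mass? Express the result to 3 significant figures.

151 g/mol

Using Graham's law: t_X/t_H₂O = √(M_X/M_H₂O).
2.89 = √(M_X/18.02)
M_X = 18.02 × 2.89² = 18.02 × 8.352 = 151 g/mol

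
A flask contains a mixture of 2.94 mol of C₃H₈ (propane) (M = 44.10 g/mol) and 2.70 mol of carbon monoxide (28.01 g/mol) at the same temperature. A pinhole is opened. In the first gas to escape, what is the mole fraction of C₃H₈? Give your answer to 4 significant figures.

0.4646

The effusion rate of species i is ∝ p_i/√M_i ∝ n_i/√M_i.
x_C₃H₈(eff) = (n_C₃H₈/√M_C₃H₈) / (n_C₃H₈/√M_C₃H₈ + n_CO/√M_CO)
= (2.94/√44.10) / (2.94/√44.10 + 2.70/√28.01) = 0.4427/(0.4427 + 0.5102) = 0.4646.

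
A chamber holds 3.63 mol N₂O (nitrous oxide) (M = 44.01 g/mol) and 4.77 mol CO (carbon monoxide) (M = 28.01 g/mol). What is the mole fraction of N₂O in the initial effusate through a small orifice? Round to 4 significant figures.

Effusion rate of each component ∝ n_i/√M_i (partial pressure × 1/√M).
Mole fraction of N₂O in the effusate = (n_N₂O/√M_N₂O) / (n_N₂O/√M_N₂O + n_CO/√M_CO)
= (3.63/√44.01) / (3.63/√44.01 + 4.77/√28.01) = 0.5472/(0.5472 + 0.9013) = 0.3778.

0.3778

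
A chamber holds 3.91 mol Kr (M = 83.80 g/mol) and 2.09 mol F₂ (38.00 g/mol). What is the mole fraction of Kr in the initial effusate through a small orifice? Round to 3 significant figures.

0.557

Each component's effusion rate ∝ (its partial pressure)·(1/√M) ∝ n_i/√M_i.
So x_Kr in the escaping gas = (n_Kr/√M_Kr) / Σ(n_i/√M_i)
= (3.91/√83.80) / (3.91/√83.80 + 2.09/√38.00) = 0.4271/(0.4271 + 0.3390) = 0.557.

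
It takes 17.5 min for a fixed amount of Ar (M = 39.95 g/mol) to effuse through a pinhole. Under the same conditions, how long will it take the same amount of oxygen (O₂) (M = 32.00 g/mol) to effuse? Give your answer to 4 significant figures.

From Graham's law, t_O₂/t_Ar = √(M_O₂/M_Ar) = √(32.00/39.95) = √0.8010 = 0.8950.
So the time for O₂ is 17.5 × 0.8950 = 15.66 min.

15.66 min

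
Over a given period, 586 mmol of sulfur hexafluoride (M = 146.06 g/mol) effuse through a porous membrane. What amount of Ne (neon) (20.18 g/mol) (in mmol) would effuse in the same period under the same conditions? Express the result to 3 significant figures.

By Graham's law, rate_Ne/rate_SF₆ = √(M_SF₆/M_Ne) = √(146.06/20.18) = √7.238 = 2.690.
So the amount for Ne is 586 × 2.690 = 1580 mmol.

1580 mmol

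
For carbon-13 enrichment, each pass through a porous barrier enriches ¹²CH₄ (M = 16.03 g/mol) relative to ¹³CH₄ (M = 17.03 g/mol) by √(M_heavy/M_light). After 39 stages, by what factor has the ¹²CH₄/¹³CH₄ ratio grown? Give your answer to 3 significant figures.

The single-stage factor is √(M_heavy/M_light), so 39 stages give [√(17.03/16.03)]^39 = (17.03/16.03)^(39/2).
= 1.06238^(39/2) = 3.25.

3.25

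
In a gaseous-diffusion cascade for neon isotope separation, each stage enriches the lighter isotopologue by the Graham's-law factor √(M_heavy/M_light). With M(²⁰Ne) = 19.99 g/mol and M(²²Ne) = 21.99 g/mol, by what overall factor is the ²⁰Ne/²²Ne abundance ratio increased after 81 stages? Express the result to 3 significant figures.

47.6

After 81 stages the ratio has grown by (√(21.99/19.99))^81 = (21.99/19.99)^(81/2).
= 1.10005^(81/2) = 47.6.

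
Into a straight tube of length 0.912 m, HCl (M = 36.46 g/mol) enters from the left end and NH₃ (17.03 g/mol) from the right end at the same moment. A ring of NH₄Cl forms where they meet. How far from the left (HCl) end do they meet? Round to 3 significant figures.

Graham's law gives d_HCl/d_NH₃ = rate_HCl/rate_NH₃ = √(M_NH₃/M_HCl) = √(17.03/36.46) = 0.6834.
With d_HCl + d_NH₃ = 0.912 m, d_NH₃ = 0.912/(1 + 0.6834) = 0.5417 m.
d_HCl = 0.912 − 0.5417 = 0.370 m.

0.370 m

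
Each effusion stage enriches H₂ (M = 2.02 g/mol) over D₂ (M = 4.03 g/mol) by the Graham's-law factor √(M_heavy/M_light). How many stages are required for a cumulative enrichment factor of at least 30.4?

10

With α = √(4.03/2.02) per stage, ln α = ½ ln(1.99505) = 0.3453.
Need α^N ≥ 30.4 ⇒ N ≥ ln(30.4) / ln α = 3.414 / 0.3453 = 9.89.
Rounding up, N = 10 stages.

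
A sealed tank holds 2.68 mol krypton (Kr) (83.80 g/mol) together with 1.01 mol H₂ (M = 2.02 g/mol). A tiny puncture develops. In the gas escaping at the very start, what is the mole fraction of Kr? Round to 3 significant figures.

Effusion rate of each component ∝ n_i/√M_i (partial pressure × 1/√M).
Mole fraction of Kr in the effusate = (n_Kr/√M_Kr) / (n_Kr/√M_Kr + n_H₂/√M_H₂)
= (2.68/√83.80) / (2.68/√83.80 + 1.01/√2.02) = 0.2928/(0.2928 + 0.7106) = 0.292.

0.292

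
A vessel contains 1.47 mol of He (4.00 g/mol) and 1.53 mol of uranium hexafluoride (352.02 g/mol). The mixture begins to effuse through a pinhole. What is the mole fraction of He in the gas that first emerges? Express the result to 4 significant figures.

0.9001

Each component's effusion rate ∝ (its partial pressure)·(1/√M) ∝ n_i/√M_i.
x_He(eff) = (n_He/√M_He) / (n_He/√M_He + n_UF₆/√M_UF₆)
= (1.47/√4.00) / (1.47/√4.00 + 1.53/√352.02) = 0.7350/(0.7350 + 0.08155) = 0.9001.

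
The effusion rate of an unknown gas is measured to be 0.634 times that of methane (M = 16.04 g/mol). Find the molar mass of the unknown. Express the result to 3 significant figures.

39.9 g/mol

From Graham's law, rate_X/rate_CH₄ = √(M_CH₄/M_X).
0.634 = √(16.04/M_X)
M_X = 16.04 / 0.634² = 16.04 / 0.4020 = 39.9 g/mol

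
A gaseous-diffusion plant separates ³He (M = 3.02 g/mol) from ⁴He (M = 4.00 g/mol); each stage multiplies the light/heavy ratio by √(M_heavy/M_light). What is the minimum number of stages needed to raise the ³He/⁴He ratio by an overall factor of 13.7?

19

Per stage α = (4.00/3.02)^(1/2) = 1.32450^0.5, giving ln α = 0.1405.
Need α^N ≥ 13.7 ⇒ N ≥ ln(13.7) / ln α = 2.617 / 0.1405 = 18.63.
So at least 19 stages are needed.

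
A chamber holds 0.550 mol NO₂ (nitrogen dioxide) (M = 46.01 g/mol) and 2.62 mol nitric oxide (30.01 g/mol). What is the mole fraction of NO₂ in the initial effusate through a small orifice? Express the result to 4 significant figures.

Each component's effusion rate ∝ (its partial pressure)·(1/√M) ∝ n_i/√M_i.
Mole fraction of NO₂ in the effusate = (n_NO₂/√M_NO₂) / (n_NO₂/√M_NO₂ + n_NO/√M_NO)
= (0.550/√46.01) / (0.550/√46.01 + 2.62/√30.01) = 0.08108/(0.08108 + 0.4783) = 0.1450.

0.1450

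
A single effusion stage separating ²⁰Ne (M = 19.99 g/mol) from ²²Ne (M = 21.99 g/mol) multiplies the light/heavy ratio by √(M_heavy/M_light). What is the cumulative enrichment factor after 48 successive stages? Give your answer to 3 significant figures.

9.86

After 48 stages the ratio has grown by (√(21.99/19.99))^48 = (21.99/19.99)^(48/2).
= 1.10005^24 = 9.86.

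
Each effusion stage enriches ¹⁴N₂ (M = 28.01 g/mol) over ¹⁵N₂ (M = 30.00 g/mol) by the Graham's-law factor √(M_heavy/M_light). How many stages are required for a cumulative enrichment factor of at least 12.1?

73

With α = √(30.00/28.01) per stage, ln α = ½ ln(1.07105) = 0.03432.
Need α^N ≥ 12.1 ⇒ N ≥ ln(12.1) / ln α = 2.493 / 0.03432 = 72.65.
So at least 73 stages are needed.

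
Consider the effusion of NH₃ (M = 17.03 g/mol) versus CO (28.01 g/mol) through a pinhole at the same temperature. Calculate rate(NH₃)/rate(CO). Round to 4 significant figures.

Using Graham's law: rate_NH₃/rate_CO = √(M_CO/M_NH₃) = √(28.01/17.03) = √1.645 = 1.282.

1.282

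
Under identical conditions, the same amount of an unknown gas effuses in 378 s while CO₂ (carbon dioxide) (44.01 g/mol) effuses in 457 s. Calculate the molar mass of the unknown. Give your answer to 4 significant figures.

30.11 g/mol

Graham's law gives t_X/t_CO₂ = √(M_X/M_CO₂).
378/457 = 0.8271 = √(M_X/44.01)
M_X = 44.01 × 0.8271² = 44.01 × 0.6841 = 30.11 g/mol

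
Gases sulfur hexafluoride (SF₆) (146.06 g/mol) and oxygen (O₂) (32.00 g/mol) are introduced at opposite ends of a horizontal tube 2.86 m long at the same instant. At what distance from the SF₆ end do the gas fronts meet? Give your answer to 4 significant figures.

The fronts meet when d_SF₆ + d_O₂ = L with d_SF₆/d_O₂ = √(M_O₂/M_SF₆) (Graham's law). Here √(M_O₂/M_SF₆) = √(32.00/146.06) = 0.4681.
With d_SF₆ + d_O₂ = 2.86 m, d_O₂ = 2.86/(1 + 0.4681) = 1.948 m.
d_SF₆ = 2.86 − 1.948 = 0.9119 m.

0.9119 m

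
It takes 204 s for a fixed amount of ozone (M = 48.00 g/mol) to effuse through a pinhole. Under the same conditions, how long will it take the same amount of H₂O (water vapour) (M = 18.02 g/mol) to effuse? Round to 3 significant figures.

125 s

From Graham's law, t_H₂O/t_O₃ = √(M_H₂O/M_O₃) = √(18.02/48.00) = √0.3754 = 0.6127.
So the time for H₂O is 204 × 0.6127 = 125 s.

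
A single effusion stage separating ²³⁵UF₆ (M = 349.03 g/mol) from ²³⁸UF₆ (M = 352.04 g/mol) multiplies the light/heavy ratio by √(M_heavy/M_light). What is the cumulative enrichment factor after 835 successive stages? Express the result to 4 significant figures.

Overall factor = α^835 with α = √(352.04/349.03), i.e. (352.04/349.03)^(835/2).
= 1.00862^(835/2) = 36.05.

36.05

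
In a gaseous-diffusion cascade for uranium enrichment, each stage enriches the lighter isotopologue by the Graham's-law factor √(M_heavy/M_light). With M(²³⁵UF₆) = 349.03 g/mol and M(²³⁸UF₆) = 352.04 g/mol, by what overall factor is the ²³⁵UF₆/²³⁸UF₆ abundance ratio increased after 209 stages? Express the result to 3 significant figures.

After 209 stages the ratio has grown by (√(352.04/349.03))^209 = (352.04/349.03)^(209/2).
= 1.00862^(209/2) = 2.45.

2.45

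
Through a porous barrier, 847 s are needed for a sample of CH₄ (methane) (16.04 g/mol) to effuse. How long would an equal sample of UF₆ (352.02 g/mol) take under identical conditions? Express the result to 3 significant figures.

By Graham's law, t_UF₆/t_CH₄ = √(M_UF₆/M_CH₄) = √(352.02/16.04) = √21.95 = 4.685.
So the time for UF₆ is 847 × 4.685 = 3970 s.

3970 s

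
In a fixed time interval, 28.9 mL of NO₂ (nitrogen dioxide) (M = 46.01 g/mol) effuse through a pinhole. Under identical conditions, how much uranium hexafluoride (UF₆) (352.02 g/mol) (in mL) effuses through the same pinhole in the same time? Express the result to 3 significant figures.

10.4 mL

By Graham's law, rate_UF₆/rate_NO₂ = √(M_NO₂/M_UF₆) = √(46.01/352.02) = √0.1307 = 0.3615.
So the volume for UF₆ is 28.9 × 0.3615 = 10.4 mL.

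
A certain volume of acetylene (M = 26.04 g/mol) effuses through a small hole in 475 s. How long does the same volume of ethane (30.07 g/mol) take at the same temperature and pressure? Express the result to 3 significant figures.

510 s

By Graham's law, t_C₂H₆/t_C₂H₂ = √(M_C₂H₆/M_C₂H₂) = √(30.07/26.04) = √1.155 = 1.075.
So the time for C₂H₆ is 475 × 1.075 = 510 s.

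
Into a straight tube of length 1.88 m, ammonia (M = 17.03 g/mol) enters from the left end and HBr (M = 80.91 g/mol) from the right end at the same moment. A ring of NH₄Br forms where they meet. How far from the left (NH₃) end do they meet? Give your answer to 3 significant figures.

In equal time, each gas travels a distance ∝ its rate ∝ 1/√M, so d_NH₃/d_HBr = √(M_HBr/M_NH₃) = √(80.91/17.03) = 2.180.
With d_NH₃ + d_HBr = 1.88 m, d_HBr = 1.88/(1 + 2.180) = 0.5913 m.
d_NH₃ = 1.88 − 0.5913 = 1.29 m.

1.29 m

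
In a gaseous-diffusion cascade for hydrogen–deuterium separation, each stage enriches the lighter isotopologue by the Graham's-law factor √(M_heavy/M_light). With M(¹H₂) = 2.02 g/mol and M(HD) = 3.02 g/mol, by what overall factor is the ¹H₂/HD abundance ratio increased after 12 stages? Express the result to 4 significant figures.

11.17

After 12 stages the ratio has grown by (√(3.02/2.02))^12 = (3.02/2.02)^(12/2).
= 1.49505^6 = 11.17.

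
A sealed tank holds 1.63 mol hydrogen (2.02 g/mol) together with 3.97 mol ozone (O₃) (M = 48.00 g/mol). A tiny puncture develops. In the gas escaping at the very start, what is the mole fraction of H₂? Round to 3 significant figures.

0.667

Rate_i ∝ x_i/√M_i (Graham's law weighted by mole fraction), so the effusate composition follows n_i/√M_i.
So x_H₂ in the escaping gas = (n_H₂/√M_H₂) / Σ(n_i/√M_i)
= (1.63/√2.02) / (1.63/√2.02 + 3.97/√48.00) = 1.147/(1.147 + 0.5730) = 0.667.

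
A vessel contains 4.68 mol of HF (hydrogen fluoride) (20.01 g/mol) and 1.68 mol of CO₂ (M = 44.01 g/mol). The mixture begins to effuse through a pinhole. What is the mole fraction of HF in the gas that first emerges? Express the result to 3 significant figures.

The effusion rate of species i is ∝ p_i/√M_i ∝ n_i/√M_i.
x_HF(eff) = (n_HF/√M_HF) / (n_HF/√M_HF + n_CO₂/√M_CO₂)
= (4.68/√20.01) / (4.68/√20.01 + 1.68/√44.01) = 1.046/(1.046 + 0.2532) = 0.805.

0.805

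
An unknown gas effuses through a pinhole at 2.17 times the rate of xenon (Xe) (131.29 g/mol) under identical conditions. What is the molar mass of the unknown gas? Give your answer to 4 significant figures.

27.88 g/mol

By Graham's law, rate_X/rate_Xe = √(M_Xe/M_X).
2.17 = √(131.29/M_X)
M_X = 131.29 / 2.17² = 131.29 / 4.709 = 27.88 g/mol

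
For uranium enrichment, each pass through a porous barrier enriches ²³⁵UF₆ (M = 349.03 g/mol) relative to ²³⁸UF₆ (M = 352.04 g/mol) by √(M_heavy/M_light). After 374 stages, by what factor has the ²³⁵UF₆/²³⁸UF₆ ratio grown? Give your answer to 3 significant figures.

4.98

The single-stage factor is √(M_heavy/M_light), so 374 stages give [√(352.04/349.03)]^374 = (352.04/349.03)^(374/2).
= 1.00862^187 = 4.98.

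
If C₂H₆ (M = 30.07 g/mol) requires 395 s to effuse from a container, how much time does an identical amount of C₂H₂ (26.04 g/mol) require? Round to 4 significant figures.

By Graham's law, t_C₂H₂/t_C₂H₆ = √(M_C₂H₂/M_C₂H₆) = √(26.04/30.07) = √0.8660 = 0.9306.
So the time for C₂H₂ is 395 × 0.9306 = 367.6 s.

367.6 s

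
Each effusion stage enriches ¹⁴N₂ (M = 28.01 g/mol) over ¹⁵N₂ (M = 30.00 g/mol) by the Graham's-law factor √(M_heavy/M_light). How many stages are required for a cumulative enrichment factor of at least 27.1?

97

With α = √(30.00/28.01) per stage, ln α = ½ ln(1.07105) = 0.03432.
Need α^N ≥ 27.1 ⇒ N ≥ ln(27.1) / ln α = 3.300 / 0.03432 = 96.15.
Rounding up, N = 97 stages.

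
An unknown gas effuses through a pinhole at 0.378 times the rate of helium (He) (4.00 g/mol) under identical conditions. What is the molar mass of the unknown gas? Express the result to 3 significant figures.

28.0 g/mol

From Graham's law, rate_X/rate_He = √(M_He/M_X).
0.378 = √(4.00/M_X)
M_X = 4.00 / 0.378² = 4.00 / 0.1429 = 28.0 g/mol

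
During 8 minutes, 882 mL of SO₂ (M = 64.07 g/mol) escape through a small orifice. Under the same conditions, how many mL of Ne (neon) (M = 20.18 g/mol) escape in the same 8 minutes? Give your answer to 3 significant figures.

Using Graham's law: rate_Ne/rate_SO₂ = √(M_SO₂/M_Ne) = √(64.07/20.18) = √3.175 = 1.782.
So the volume for Ne is 882 × 1.782 = 1570 mL.

1570 mL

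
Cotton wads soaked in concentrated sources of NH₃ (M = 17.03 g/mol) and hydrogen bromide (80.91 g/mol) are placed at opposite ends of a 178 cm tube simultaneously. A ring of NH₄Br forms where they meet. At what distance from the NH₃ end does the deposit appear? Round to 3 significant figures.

The fronts meet when d_NH₃ + d_HBr = L with d_NH₃/d_HBr = √(M_HBr/M_NH₃) (Graham's law). Here √(M_HBr/M_NH₃) = √(80.91/17.03) = 2.180.
With d_NH₃ + d_HBr = 178 cm, d_HBr = 178/(1 + 2.180) = 55.98 cm.
d_NH₃ = 178 − 55.98 = 122 cm.

122 cm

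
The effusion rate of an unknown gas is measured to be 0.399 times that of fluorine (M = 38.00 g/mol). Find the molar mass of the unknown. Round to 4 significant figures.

238.7 g/mol

Since effusion rate ∝ 1/√M, rate_X/rate_F₂ = √(M_F₂/M_X).
0.399 = √(38.00/M_X)
M_X = 38.00 / 0.399² = 38.00 / 0.1592 = 238.7 g/mol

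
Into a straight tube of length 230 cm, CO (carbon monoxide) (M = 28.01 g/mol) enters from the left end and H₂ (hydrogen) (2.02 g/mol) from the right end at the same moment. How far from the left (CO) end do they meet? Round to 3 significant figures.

Graham's law gives d_CO/d_H₂ = rate_CO/rate_H₂ = √(M_H₂/M_CO) = √(2.02/28.01) = 0.2685.
With d_CO + d_H₂ = 230 cm, d_H₂ = 230/(1 + 0.2685) = 181.3 cm.
d_CO = 230 − 181.3 = 48.7 cm.

48.7 cm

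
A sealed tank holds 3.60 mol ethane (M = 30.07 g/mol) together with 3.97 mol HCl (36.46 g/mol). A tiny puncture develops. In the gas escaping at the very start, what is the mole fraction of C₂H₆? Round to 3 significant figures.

The effusion rate of species i is ∝ p_i/√M_i ∝ n_i/√M_i.
x_C₂H₆(eff) = (n_C₂H₆/√M_C₂H₆) / (n_C₂H₆/√M_C₂H₆ + n_HCl/√M_HCl)
= (3.60/√30.07) / (3.60/√30.07 + 3.97/√36.46) = 0.6565/(0.6565 + 0.6575) = 0.500.

0.500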